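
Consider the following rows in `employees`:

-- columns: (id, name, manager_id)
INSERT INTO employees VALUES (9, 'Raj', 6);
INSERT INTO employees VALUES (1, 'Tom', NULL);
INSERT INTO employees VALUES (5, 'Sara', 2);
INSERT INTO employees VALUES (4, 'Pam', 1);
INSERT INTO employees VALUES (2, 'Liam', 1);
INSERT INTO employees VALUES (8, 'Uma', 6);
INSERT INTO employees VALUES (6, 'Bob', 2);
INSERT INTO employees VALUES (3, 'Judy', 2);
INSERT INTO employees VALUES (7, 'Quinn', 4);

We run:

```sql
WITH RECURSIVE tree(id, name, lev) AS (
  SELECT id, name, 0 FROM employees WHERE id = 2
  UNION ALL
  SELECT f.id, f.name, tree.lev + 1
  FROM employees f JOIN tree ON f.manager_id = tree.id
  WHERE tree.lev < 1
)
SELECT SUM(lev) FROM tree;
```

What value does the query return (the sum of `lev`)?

3

Base: id=2 (Liam) at lev 0.
Iteration 1: rows with manager_id in {2} -> Judy (id 3, lev 1), Sara (id 5, lev 1), Bob (id 6, lev 1).
Iteration 2: lev < 1 fails for all current rows; recursion stops.
SUM(lev) = 0 + 1 + 1 + 1 = 3.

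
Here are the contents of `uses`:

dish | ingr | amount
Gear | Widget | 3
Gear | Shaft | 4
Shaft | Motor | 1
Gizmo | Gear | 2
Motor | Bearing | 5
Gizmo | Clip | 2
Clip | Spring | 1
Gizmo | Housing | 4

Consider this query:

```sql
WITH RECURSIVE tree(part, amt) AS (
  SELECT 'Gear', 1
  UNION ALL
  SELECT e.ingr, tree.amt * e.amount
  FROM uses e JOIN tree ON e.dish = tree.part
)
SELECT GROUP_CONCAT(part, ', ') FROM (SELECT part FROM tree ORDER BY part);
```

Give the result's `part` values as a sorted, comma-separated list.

Bearing, Gear, Motor, Shaft, Widget

Base: (Gear, amt=1).
Iteration 1: components of {Gear} -> Shaft = 1*4 = 4, Widget = 1*3 = 3.
Iteration 2: components of {Shaft,Widget} -> Motor = 4*1 = 4.
Iteration 3: components of {Motor} -> Bearing = 4*5 = 20.
Iteration 4: no further components; recursion stops.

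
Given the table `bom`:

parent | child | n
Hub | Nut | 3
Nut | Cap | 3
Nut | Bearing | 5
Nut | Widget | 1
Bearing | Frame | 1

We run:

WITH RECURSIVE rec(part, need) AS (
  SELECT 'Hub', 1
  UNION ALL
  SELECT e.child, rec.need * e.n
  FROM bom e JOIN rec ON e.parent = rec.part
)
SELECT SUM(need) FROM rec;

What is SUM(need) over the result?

46

Base: (Hub, need=1).
Iteration 1: components of {Hub} -> Nut = 1*3 = 3.
Iteration 2: components of {Nut} -> Bearing = 3*5 = 15, Cap = 3*3 = 9, Widget = 3*1 = 3.
Iteration 3: components of {Bearing,Cap,Widget} -> Frame = 15*1 = 15.
Iteration 4: no further components; recursion stops.
SUM(need) = 1 + 3 + 9 + 15 + 3 + 15 = 46.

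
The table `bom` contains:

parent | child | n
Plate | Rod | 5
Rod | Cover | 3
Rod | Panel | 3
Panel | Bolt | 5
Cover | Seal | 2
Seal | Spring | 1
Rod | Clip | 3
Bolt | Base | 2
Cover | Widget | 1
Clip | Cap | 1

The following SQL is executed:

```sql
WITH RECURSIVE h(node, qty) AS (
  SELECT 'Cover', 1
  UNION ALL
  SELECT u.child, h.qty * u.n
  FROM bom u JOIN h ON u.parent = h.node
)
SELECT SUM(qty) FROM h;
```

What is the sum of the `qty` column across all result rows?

6

Base: (Cover, qty=1).
Iteration 1: components of {Cover} -> Seal = 1*2 = 2, Widget = 1*1 = 1.
Iteration 2: components of {Seal,Widget} -> Spring = 2*1 = 2.
Iteration 3: no further components; recursion stops.
SUM(qty) = 1 + 2 + 1 + 2 = 6.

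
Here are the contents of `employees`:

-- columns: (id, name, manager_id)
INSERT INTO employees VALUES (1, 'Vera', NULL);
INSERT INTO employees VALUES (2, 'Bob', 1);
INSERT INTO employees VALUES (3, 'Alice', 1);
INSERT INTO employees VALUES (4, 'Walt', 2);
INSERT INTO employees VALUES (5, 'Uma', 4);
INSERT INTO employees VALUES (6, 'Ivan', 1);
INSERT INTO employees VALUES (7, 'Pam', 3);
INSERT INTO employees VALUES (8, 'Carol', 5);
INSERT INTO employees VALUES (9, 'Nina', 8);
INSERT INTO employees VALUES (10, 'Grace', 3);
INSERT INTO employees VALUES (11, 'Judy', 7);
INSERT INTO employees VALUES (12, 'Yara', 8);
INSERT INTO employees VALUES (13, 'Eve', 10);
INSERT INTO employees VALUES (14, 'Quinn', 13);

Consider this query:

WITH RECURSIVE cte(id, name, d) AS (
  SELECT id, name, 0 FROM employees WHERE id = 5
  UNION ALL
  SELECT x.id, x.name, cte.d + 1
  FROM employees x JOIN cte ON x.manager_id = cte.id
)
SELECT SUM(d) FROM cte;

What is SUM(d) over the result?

5

Base: id=5 (Uma) at d 0.
Iteration 1: rows with manager_id in {5} -> Carol (id 8, d 1).
Iteration 2: rows with manager_id in {8} -> Nina (id 9, d 2), Yara (id 12, d 2).
Iteration 3: no rows with manager_id in {9,12}; recursion stops.
SUM(d) = 0 + 1 + 2 + 2 = 5.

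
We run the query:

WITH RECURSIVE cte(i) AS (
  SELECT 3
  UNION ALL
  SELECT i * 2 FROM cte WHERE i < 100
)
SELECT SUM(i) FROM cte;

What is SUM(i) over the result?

Base: i=3.
Iteration 1: 3 < 100 holds -> i = 3 * 2 = 6.
Iteration 2: 6 < 100 holds -> i = 6 * 2 = 12.
Iteration 3: 12 < 100 holds -> i = 12 * 2 = 24.
Iteration 4: 24 < 100 holds -> i = 24 * 2 = 48.
Iteration 5: 48 < 100 holds -> i = 48 * 2 = 96.
Iteration 6: 96 < 100 holds -> i = 96 * 2 = 192.
Iteration 7: 192 < 100 fails; recursion stops.
SUM(i) = 3 + 6 + 12 + 24 + 48 + 96 + 192 = 381.

381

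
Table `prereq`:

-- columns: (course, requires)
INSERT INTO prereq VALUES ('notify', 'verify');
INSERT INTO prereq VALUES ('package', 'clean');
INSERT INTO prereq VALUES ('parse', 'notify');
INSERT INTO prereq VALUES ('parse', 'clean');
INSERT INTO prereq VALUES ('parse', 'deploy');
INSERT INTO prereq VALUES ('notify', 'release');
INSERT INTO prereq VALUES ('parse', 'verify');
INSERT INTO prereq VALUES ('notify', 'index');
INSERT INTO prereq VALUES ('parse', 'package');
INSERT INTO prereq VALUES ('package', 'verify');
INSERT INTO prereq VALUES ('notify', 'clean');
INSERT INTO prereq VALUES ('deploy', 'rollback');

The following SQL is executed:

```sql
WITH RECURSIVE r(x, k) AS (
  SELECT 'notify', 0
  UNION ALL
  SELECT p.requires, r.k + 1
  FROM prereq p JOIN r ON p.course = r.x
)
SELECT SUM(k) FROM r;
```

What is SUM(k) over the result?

4

Base: (notify, k=0).
Iteration 1: edges from {notify} -> (clean, k=1), (index, k=1), (release, k=1), (verify, k=1).
Iteration 2: no outgoing edges from {clean,index,release,verify}; recursion stops.
SUM(k) = 0 + 1 + 1 + 1 + 1 = 4.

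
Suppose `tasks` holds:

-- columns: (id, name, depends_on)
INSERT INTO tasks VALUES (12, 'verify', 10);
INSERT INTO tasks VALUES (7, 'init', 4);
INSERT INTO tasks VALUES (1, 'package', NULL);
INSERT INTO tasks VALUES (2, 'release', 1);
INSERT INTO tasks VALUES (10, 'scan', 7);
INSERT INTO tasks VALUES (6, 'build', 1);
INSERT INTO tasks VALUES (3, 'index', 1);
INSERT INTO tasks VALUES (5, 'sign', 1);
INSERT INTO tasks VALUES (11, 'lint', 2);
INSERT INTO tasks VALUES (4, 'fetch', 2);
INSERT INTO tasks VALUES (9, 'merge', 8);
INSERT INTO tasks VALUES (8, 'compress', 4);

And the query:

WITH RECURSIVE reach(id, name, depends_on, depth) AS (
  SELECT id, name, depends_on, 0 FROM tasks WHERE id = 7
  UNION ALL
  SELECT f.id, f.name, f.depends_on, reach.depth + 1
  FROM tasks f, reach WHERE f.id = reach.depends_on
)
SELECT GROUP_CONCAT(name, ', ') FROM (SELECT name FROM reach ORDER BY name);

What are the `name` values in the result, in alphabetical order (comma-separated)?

Base: id=7 (init), depends_on=4, depth 0.
Iteration 1: join on id=4 -> fetch (id 4, depends_on=2, depth 1).
Iteration 2: join on id=2 -> release (id 2, depends_on=1, depth 2).
Iteration 3: join on id=1 -> package (id 1, depends_on=NULL, depth 3).
Iteration 4: depends_on is NULL; no match; recursion stops.

fetch, init, package, release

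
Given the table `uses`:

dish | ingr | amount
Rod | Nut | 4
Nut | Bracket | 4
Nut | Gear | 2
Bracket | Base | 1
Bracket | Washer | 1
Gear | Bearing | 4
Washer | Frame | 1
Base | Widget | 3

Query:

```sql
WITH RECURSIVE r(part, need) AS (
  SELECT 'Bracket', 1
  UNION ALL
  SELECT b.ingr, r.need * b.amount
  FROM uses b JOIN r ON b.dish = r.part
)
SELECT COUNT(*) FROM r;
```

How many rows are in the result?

5

Base: (Bracket, need=1).
Iteration 1: components of {Bracket} -> Base = 1*1 = 1, Washer = 1*1 = 1.
Iteration 2: components of {Base,Washer} -> Frame = 1*1 = 1, Widget = 1*3 = 3.
Iteration 3: no further components; recursion stops.
Total rows emitted: 5.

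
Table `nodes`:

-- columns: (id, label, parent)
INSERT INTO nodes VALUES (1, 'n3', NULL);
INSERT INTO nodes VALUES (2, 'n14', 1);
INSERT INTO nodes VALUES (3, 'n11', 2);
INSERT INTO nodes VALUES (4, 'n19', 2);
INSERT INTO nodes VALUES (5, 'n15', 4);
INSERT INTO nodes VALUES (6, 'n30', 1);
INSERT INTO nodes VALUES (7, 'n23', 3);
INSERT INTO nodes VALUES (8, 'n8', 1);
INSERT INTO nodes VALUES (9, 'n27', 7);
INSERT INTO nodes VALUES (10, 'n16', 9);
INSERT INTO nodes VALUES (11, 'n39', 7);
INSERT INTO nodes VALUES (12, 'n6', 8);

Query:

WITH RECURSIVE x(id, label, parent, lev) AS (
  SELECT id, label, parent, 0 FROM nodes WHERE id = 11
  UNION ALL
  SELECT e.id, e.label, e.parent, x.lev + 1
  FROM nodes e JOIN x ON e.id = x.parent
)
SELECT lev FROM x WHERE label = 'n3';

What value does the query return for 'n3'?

4

Base: id=11 (n39), parent=7, lev 0.
Iteration 1: join on id=7 -> n23 (id 7, parent=3, lev 1).
Iteration 2: join on id=3 -> n11 (id 3, parent=2, lev 2).
Iteration 3: join on id=2 -> n14 (id 2, parent=1, lev 3).
Iteration 4: join on id=1 -> n3 (id 1, parent=NULL, lev 4).
Iteration 5: parent is NULL; no match; recursion stops.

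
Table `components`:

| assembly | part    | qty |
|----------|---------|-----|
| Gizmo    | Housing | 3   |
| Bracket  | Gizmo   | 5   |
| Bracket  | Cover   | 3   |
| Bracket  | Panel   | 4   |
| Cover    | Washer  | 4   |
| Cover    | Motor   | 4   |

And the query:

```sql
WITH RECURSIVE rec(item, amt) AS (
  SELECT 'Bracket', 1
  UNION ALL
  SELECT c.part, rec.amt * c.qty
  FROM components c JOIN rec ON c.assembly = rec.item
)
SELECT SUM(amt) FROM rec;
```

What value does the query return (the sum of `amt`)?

52

Base: (Bracket, amt=1).
Iteration 1: components of {Bracket} -> Cover = 1*3 = 3, Gizmo = 1*5 = 5, Panel = 1*4 = 4.
Iteration 2: components of {Cover,Gizmo,Panel} -> Housing = 5*3 = 15, Motor = 3*4 = 12, Washer = 3*4 = 12.
Iteration 3: no further components; recursion stops.
SUM(amt) = 1 + 3 + 5 + 4 + 12 + 12 + 15 = 52.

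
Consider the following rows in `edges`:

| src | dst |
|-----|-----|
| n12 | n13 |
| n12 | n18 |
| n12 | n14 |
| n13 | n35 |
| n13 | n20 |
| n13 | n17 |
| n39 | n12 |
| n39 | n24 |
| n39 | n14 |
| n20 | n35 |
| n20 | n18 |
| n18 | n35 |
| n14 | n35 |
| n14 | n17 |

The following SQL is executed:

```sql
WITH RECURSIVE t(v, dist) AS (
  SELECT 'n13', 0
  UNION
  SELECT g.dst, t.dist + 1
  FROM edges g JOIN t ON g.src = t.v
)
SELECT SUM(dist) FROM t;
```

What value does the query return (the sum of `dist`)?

Base: (n13, dist=0).
Iteration 1: edges from {n13} -> (n17, dist=1), (n20, dist=1), (n35, dist=1).
Iteration 2: edges from {n17,n20,n35} -> (n18, dist=2), (n35, dist=2).
Iteration 3: edges from {n18,n35} -> (n35, dist=3).
Iteration 4: no outgoing edges from {n35}; recursion stops.
SUM(dist) = 0 + 1 + 1 + 1 + 2 + 2 + 3 = 10.

10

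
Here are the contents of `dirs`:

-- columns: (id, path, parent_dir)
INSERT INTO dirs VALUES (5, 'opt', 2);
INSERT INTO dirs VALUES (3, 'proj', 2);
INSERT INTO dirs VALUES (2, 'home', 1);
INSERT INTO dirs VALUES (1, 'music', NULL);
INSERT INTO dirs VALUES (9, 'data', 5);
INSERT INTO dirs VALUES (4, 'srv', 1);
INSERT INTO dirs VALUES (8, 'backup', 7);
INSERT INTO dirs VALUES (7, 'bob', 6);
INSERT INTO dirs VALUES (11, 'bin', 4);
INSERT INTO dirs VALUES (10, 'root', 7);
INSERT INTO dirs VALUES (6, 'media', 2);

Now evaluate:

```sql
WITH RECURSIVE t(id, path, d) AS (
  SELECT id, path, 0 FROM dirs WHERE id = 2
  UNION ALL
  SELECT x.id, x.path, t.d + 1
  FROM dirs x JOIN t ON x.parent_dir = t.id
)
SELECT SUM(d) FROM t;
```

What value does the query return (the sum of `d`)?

Base: id=2 (home) at d 0.
Iteration 1: rows with parent_dir in {2} -> proj (id 3, d 1), opt (id 5, d 1), media (id 6, d 1).
Iteration 2: rows with parent_dir in {3,5,6} -> bob (id 7, d 2), data (id 9, d 2).
Iteration 3: rows with parent_dir in {7,9} -> backup (id 8, d 3), root (id 10, d 3).
Iteration 4: no rows with parent_dir in {8,10}; recursion stops.
SUM(d) = 0 + 1 + 1 + 1 + 2 + 2 + 3 + 3 = 13.

13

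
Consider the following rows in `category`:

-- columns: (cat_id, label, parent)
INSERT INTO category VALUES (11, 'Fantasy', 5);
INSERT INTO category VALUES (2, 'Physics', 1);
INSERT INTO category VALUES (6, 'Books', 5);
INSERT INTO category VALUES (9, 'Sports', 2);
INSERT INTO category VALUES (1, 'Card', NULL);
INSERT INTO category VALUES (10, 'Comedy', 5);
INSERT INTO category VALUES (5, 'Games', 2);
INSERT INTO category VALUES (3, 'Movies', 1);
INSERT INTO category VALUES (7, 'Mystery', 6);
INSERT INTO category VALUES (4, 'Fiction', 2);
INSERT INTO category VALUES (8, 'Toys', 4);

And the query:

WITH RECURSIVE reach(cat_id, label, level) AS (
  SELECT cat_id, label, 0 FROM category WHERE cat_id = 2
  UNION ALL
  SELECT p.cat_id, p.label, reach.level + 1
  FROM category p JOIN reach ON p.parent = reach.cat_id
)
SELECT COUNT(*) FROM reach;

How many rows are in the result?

Base: cat_id=2 (Physics) at level 0.
Iteration 1: rows with parent in {2} -> Fiction (id 4, level 1), Games (id 5, level 1), Sports (id 9, level 1).
Iteration 2: rows with parent in {4,5,9} -> Books (id 6, level 2), Toys (id 8, level 2), Comedy (id 10, level 2), Fantasy (id 11, level 2).
Iteration 3: rows with parent in {6,8,10,11} -> Mystery (id 7, level 3).
Iteration 4: no rows with parent in {7}; recursion stops.
Total rows emitted: 9.

9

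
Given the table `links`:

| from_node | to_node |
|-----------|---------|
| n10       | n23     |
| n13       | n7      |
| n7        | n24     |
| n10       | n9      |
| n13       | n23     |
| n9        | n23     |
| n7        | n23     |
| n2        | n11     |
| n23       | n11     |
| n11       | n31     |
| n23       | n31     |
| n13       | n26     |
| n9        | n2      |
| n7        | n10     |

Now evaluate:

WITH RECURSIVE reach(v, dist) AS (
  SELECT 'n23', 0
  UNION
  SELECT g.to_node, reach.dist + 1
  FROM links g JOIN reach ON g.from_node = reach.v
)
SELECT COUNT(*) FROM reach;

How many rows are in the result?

Base: (n23, dist=0).
Iteration 1: edges from {n23} -> (n11, dist=1), (n31, dist=1).
Iteration 2: edges from {n11,n31} -> (n31, dist=2).
Iteration 3: no outgoing edges from {n31}; recursion stops.
Total rows emitted: 4.

4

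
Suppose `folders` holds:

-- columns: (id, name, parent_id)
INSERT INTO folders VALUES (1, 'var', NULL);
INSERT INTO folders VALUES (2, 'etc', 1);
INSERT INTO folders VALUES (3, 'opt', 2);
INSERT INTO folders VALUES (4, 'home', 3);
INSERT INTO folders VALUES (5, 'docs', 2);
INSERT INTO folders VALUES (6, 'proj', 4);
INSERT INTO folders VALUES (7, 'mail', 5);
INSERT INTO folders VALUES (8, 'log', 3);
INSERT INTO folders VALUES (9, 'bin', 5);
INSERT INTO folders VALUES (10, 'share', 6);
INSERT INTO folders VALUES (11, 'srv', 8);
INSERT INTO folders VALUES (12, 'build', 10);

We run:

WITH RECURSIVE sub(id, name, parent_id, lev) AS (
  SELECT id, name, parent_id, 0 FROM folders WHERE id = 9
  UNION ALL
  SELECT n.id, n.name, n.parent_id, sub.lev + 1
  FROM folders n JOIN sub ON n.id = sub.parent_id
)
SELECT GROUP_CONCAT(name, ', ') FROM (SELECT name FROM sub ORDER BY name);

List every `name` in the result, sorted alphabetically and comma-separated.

bin, docs, etc, var

Base: id=9 (bin), parent_id=5, lev 0.
Iteration 1: join on id=5 -> docs (id 5, parent_id=2, lev 1).
Iteration 2: join on id=2 -> etc (id 2, parent_id=1, lev 2).
Iteration 3: join on id=1 -> var (id 1, parent_id=NULL, lev 3).
Iteration 4: parent_id is NULL; no match; recursion stops.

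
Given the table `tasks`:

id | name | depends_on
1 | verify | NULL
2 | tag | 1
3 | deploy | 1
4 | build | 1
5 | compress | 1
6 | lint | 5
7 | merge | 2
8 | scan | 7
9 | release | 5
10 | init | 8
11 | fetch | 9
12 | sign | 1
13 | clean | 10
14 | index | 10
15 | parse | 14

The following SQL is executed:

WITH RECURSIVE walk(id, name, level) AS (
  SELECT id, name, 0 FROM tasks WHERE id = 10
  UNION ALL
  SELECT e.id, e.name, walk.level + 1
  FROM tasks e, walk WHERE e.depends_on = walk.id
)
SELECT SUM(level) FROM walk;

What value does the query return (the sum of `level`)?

Base: id=10 (init) at level 0.
Iteration 1: rows with depends_on in {10} -> clean (id 13, level 1), index (id 14, level 1).
Iteration 2: rows with depends_on in {13,14} -> parse (id 15, level 2).
Iteration 3: no rows with depends_on in {15}; recursion stops.
SUM(level) = 0 + 1 + 1 + 2 = 4.

4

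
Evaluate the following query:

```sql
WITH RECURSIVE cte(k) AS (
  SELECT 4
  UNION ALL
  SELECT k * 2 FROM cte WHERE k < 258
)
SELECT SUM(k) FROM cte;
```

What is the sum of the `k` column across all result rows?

1020

Base: k=4.
Iteration 1: 4 < 258 holds -> k = 4 * 2 = 8.
Iteration 2: 8 < 258 holds -> k = 8 * 2 = 16.
Iteration 3: 16 < 258 holds -> k = 16 * 2 = 32.
Iteration 4: 32 < 258 holds -> k = 32 * 2 = 64.
Iteration 5: 64 < 258 holds -> k = 64 * 2 = 128.
Iteration 6: 128 < 258 holds -> k = 128 * 2 = 256.
Iteration 7: 256 < 258 holds -> k = 256 * 2 = 512.
Iteration 8: 512 < 258 fails; recursion stops.
SUM(k) = 4 + 8 + 16 + 32 + 64 + 128 + 256 + 512 = 1020.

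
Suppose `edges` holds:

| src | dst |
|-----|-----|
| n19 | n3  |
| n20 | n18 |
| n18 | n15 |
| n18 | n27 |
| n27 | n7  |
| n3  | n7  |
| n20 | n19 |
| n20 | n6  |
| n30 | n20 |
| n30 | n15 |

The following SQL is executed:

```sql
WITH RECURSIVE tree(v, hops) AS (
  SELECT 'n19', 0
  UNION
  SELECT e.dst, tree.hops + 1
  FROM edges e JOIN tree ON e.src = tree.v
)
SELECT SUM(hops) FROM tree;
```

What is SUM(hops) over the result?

Base: (n19, hops=0).
Iteration 1: edges from {n19} -> (n3, hops=1).
Iteration 2: edges from {n3} -> (n7, hops=2).
Iteration 3: no outgoing edges from {n7}; recursion stops.
SUM(hops) = 0 + 1 + 2 = 3.

3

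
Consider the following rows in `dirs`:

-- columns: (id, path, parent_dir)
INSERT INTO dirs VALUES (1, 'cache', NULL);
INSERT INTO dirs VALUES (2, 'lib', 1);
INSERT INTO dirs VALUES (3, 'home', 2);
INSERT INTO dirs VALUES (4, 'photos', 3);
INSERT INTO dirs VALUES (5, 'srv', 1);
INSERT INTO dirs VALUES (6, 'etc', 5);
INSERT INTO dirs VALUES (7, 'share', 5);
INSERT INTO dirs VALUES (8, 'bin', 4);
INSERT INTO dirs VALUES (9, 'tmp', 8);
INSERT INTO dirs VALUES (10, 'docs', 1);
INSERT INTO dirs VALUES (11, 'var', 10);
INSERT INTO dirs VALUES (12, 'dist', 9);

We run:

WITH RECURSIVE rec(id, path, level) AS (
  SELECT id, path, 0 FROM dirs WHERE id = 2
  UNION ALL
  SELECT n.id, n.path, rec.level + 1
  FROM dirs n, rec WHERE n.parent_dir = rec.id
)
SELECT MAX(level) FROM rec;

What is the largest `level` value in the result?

Base: id=2 (lib) at level 0.
Iteration 1: rows with parent_dir in {2} -> home (id 3, level 1).
Iteration 2: rows with parent_dir in {3} -> photos (id 4, level 2).
Iteration 3: rows with parent_dir in {4} -> bin (id 8, level 3).
Iteration 4: rows with parent_dir in {8} -> tmp (id 9, level 4).
Iteration 5: rows with parent_dir in {9} -> dist (id 12, level 5).
Iteration 6: no rows with parent_dir in {12}; recursion stops.
level values: 0, 1, 2, 3, 4, 5; the maximum is 5.

5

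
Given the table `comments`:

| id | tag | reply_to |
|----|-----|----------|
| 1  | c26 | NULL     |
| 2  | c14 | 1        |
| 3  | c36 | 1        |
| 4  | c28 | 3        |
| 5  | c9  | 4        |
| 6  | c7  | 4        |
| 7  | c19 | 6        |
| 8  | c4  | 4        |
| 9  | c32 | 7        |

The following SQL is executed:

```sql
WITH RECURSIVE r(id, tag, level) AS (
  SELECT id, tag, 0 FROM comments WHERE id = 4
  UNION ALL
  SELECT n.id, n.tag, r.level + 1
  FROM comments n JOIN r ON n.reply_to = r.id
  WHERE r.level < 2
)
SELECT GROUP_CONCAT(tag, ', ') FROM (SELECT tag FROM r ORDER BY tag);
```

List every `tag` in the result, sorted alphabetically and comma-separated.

Base: id=4 (c28) at level 0.
Iteration 1: rows with reply_to in {4} -> c9 (id 5, level 1), c7 (id 6, level 1), c4 (id 8, level 1).
Iteration 2: rows with reply_to in {5,6,8} -> c19 (id 7, level 2).
Iteration 3: level < 2 fails for all current rows; recursion stops.

c19, c28, c4, c7, c9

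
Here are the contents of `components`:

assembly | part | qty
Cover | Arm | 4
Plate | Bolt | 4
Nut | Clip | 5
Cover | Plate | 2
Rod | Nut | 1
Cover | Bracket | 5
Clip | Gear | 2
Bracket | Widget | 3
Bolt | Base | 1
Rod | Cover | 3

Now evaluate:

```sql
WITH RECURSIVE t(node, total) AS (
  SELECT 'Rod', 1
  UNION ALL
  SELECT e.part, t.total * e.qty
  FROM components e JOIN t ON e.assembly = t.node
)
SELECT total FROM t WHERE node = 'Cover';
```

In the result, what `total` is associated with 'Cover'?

Base: (Rod, total=1).
Iteration 1: components of {Rod} -> Cover = 1*3 = 3, Nut = 1*1 = 1.
Iteration 2: components of {Cover,Nut} -> Arm = 3*4 = 12, Bracket = 3*5 = 15, Clip = 1*5 = 5, Plate = 3*2 = 6.
Iteration 3: components of {Arm,Bracket,Clip,Plate} -> Bolt = 6*4 = 24, Gear = 5*2 = 10, Widget = 15*3 = 45.
Iteration 4: components of {Bolt,Gear,Widget} -> Base = 24*1 = 24.
Iteration 5: no further components; recursion stops.

3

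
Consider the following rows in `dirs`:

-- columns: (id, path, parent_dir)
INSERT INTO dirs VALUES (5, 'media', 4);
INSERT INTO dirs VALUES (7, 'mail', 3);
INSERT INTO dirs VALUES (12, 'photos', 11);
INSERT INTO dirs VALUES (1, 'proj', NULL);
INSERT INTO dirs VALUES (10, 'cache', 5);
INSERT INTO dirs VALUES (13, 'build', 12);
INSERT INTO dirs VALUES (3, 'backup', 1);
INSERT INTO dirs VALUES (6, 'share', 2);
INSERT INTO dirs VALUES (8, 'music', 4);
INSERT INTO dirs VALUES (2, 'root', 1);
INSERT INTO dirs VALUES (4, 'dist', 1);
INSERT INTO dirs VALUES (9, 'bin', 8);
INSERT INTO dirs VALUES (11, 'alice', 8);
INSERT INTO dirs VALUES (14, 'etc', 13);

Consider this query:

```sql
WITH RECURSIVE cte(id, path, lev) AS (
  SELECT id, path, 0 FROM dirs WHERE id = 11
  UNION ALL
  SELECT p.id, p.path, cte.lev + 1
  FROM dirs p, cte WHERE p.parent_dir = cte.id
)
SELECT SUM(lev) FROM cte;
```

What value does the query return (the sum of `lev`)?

6

Base: id=11 (alice) at lev 0.
Iteration 1: rows with parent_dir in {11} -> photos (id 12, lev 1).
Iteration 2: rows with parent_dir in {12} -> build (id 13, lev 2).
Iteration 3: rows with parent_dir in {13} -> etc (id 14, lev 3).
Iteration 4: no rows with parent_dir in {14}; recursion stops.
SUM(lev) = 0 + 1 + 2 + 3 = 6.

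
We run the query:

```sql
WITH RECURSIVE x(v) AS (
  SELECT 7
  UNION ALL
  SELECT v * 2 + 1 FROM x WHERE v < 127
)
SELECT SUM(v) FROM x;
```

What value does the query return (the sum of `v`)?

243

Base: v=7.
Iteration 1: 7 < 127 holds -> v = 7 * 2 + 1 = 15.
Iteration 2: 15 < 127 holds -> v = 15 * 2 + 1 = 31.
Iteration 3: 31 < 127 holds -> v = 31 * 2 + 1 = 63.
Iteration 4: 63 < 127 holds -> v = 63 * 2 + 1 = 127.
Iteration 5: 127 < 127 fails; recursion stops.
SUM(v) = 7 + 15 + 31 + 63 + 127 = 243.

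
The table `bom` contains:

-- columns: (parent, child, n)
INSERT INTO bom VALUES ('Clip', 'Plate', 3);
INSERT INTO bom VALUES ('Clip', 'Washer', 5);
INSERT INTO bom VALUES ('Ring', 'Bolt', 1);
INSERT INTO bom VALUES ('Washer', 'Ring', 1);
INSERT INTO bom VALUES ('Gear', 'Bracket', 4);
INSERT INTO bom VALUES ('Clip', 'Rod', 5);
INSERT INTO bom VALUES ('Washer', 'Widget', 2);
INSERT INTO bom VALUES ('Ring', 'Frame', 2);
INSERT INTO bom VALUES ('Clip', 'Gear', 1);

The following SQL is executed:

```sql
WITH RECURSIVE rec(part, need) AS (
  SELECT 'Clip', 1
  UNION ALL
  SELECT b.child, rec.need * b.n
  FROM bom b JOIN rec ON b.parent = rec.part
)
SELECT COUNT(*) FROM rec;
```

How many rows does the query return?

Base: (Clip, need=1).
Iteration 1: components of {Clip} -> Gear = 1*1 = 1, Plate = 1*3 = 3, Rod = 1*5 = 5, Washer = 1*5 = 5.
Iteration 2: components of {Gear,Plate,Rod,Washer} -> Bracket = 1*4 = 4, Ring = 5*1 = 5, Widget = 5*2 = 10.
Iteration 3: components of {Bracket,Ring,Widget} -> Bolt = 5*1 = 5, Frame = 5*2 = 10.
Iteration 4: no further components; recursion stops.
Total rows emitted: 10.

10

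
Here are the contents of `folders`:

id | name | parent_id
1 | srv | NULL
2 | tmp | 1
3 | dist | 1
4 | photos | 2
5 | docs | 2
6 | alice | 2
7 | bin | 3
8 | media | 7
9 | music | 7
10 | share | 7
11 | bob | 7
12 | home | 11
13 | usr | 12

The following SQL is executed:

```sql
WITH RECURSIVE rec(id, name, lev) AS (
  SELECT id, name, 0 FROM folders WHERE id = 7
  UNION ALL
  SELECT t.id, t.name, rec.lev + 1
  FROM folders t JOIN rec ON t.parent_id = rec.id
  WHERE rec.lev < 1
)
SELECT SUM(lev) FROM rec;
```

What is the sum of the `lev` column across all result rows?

4

Base: id=7 (bin) at lev 0.
Iteration 1: rows with parent_id in {7} -> media (id 8, lev 1), music (id 9, lev 1), share (id 10, lev 1), bob (id 11, lev 1).
Iteration 2: lev < 1 fails for all current rows; recursion stops.
SUM(lev) = 0 + 1 + 1 + 1 + 1 = 4.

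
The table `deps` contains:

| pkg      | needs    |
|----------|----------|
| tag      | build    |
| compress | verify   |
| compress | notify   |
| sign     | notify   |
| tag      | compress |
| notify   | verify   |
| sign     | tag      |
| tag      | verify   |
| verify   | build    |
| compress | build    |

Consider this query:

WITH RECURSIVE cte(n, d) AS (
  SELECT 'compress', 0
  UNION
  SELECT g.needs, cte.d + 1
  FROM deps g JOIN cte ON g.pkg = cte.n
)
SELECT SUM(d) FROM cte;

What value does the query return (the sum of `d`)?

Base: (compress, d=0).
Iteration 1: edges from {compress} -> (build, d=1), (notify, d=1), (verify, d=1).
Iteration 2: edges from {build,notify,verify} -> (build, d=2), (verify, d=2).
Iteration 3: edges from {build,verify} -> (build, d=3).
Iteration 4: no outgoing edges from {build}; recursion stops.
SUM(d) = 0 + 1 + 1 + 1 + 2 + 2 + 3 = 10.

10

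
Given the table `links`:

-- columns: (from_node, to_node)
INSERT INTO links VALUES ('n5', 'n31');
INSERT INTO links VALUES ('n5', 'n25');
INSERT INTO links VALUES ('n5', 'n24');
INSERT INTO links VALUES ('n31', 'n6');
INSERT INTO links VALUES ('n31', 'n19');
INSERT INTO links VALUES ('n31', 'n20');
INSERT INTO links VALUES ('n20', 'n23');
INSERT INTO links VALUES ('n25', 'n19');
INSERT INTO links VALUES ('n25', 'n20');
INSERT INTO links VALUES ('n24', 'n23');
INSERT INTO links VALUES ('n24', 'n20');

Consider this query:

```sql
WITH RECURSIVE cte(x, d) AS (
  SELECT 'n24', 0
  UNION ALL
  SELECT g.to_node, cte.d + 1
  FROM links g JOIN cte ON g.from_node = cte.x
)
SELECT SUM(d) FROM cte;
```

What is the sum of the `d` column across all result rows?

Base: (n24, d=0).
Iteration 1: edges from {n24} -> (n20, d=1), (n23, d=1).
Iteration 2: edges from {n20,n23} -> (n23, d=2).
Iteration 3: no outgoing edges from {n23}; recursion stops.
SUM(d) = 0 + 1 + 1 + 2 = 4.

4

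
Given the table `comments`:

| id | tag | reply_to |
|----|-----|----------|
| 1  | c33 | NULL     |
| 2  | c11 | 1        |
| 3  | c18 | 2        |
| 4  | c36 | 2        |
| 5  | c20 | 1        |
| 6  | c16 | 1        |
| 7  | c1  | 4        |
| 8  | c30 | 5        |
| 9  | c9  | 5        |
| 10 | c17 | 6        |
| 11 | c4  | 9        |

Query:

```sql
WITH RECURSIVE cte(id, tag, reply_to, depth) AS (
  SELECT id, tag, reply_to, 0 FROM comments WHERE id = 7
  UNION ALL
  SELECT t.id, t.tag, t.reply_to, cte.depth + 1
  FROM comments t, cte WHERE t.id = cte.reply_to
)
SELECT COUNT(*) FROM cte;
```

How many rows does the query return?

Base: id=7 (c1), reply_to=4, depth 0.
Iteration 1: join on id=4 -> c36 (id 4, reply_to=2, depth 1).
Iteration 2: join on id=2 -> c11 (id 2, reply_to=1, depth 2).
Iteration 3: join on id=1 -> c33 (id 1, reply_to=NULL, depth 3).
Iteration 4: reply_to is NULL; no match; recursion stops.
Total rows emitted: 4.

4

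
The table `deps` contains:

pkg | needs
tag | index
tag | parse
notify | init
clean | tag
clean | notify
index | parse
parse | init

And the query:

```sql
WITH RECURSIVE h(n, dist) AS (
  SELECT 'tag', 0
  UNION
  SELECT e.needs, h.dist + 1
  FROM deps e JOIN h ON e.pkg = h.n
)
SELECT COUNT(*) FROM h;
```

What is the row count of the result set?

Base: (tag, dist=0).
Iteration 1: edges from {tag} -> (index, dist=1), (parse, dist=1).
Iteration 2: edges from {index,parse} -> (init, dist=2), (parse, dist=2).
Iteration 3: edges from {init,parse} -> (init, dist=3).
Iteration 4: no outgoing edges from {init}; recursion stops.
Total rows emitted: 6.

6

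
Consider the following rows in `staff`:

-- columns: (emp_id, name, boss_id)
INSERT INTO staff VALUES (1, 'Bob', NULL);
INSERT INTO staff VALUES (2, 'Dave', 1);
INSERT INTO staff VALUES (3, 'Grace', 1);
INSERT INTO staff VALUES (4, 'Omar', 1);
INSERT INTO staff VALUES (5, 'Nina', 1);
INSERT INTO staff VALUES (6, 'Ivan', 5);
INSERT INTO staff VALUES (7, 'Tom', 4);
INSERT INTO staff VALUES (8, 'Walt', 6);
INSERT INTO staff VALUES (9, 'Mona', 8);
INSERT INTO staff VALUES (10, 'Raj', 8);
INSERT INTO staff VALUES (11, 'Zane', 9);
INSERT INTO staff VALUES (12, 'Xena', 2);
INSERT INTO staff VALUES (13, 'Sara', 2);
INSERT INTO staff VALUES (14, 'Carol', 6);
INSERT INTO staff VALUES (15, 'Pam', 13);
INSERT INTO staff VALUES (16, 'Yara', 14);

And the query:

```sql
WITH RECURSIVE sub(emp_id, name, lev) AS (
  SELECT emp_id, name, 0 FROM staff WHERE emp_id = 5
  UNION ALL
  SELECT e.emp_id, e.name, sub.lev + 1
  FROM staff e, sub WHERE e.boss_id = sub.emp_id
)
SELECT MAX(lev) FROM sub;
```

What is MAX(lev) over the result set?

Base: emp_id=5 (Nina) at lev 0.
Iteration 1: rows with boss_id in {5} -> Ivan (id 6, lev 1).
Iteration 2: rows with boss_id in {6} -> Walt (id 8, lev 2), Carol (id 14, lev 2).
Iteration 3: rows with boss_id in {8,14} -> Mona (id 9, lev 3), Raj (id 10, lev 3), Yara (id 16, lev 3).
Iteration 4: rows with boss_id in {9,10,16} -> Zane (id 11, lev 4).
Iteration 5: no rows with boss_id in {11}; recursion stops.
lev values: 0, 1, 2, 2, 3, 3, 3, 4; the maximum is 4.

4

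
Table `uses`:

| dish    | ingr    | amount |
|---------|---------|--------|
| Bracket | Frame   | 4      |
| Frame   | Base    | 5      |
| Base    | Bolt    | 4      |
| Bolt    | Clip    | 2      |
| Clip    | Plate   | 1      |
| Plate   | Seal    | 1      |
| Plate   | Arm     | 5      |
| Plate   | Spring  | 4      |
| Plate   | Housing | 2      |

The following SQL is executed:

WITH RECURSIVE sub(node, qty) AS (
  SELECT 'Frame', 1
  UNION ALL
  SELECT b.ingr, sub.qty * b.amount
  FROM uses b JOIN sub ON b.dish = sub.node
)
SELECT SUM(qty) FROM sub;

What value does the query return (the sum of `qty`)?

586

Base: (Frame, qty=1).
Iteration 1: components of {Frame} -> Base = 1*5 = 5.
Iteration 2: components of {Base} -> Bolt = 5*4 = 20.
Iteration 3: components of {Bolt} -> Clip = 20*2 = 40.
Iteration 4: components of {Clip} -> Plate = 40*1 = 40.
Iteration 5: components of {Plate} -> Arm = 40*5 = 200, Housing = 40*2 = 80, Seal = 40*1 = 40, Spring = 40*4 = 160.
Iteration 6: no further components; recursion stops.
SUM(qty) = 1 + 5 + 20 + 40 + 40 + 40 + 200 + 160 + 80 = 586.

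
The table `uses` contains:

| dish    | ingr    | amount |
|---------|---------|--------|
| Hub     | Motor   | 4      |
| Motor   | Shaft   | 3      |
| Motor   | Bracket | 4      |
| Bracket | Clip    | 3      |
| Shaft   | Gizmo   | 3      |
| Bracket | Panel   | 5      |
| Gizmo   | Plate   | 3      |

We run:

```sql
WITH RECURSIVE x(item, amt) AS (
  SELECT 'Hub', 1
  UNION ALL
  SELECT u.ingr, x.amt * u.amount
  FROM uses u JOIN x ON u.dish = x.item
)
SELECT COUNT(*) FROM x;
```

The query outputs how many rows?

Base: (Hub, amt=1).
Iteration 1: components of {Hub} -> Motor = 1*4 = 4.
Iteration 2: components of {Motor} -> Bracket = 4*4 = 16, Shaft = 4*3 = 12.
Iteration 3: components of {Bracket,Shaft} -> Clip = 16*3 = 48, Gizmo = 12*3 = 36, Panel = 16*5 = 80.
Iteration 4: components of {Clip,Gizmo,Panel} -> Plate = 36*3 = 108.
Iteration 5: no further components; recursion stops.
Total rows emitted: 8.

8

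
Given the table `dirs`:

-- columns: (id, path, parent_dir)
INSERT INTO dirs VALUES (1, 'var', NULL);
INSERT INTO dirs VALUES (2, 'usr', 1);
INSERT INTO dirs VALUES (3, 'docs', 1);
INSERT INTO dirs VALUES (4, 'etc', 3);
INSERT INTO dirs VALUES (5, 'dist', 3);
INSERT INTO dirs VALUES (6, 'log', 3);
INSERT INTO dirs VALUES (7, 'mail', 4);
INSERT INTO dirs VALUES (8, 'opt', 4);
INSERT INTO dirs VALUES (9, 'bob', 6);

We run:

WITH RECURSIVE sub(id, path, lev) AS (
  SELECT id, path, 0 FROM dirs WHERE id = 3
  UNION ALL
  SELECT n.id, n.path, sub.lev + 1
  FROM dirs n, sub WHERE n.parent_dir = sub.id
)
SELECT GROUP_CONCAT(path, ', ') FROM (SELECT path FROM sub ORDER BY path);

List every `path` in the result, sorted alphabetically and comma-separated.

bob, dist, docs, etc, log, mail, opt

Base: id=3 (docs) at lev 0.
Iteration 1: rows with parent_dir in {3} -> etc (id 4, lev 1), dist (id 5, lev 1), log (id 6, lev 1).
Iteration 2: rows with parent_dir in {4,5,6} -> mail (id 7, lev 2), opt (id 8, lev 2), bob (id 9, lev 2).
Iteration 3: no rows with parent_dir in {7,8,9}; recursion stops.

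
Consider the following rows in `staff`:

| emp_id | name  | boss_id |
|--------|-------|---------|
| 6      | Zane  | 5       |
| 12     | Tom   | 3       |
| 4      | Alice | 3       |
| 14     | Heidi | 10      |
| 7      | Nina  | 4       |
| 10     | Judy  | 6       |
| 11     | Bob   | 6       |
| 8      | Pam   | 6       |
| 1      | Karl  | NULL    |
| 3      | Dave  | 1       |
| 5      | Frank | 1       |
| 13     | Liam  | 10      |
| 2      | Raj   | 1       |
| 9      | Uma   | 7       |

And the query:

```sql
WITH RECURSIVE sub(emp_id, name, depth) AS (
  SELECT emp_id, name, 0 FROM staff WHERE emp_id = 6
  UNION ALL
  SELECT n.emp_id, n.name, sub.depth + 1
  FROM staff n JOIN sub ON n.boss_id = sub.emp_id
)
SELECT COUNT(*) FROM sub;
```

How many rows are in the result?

6

Base: emp_id=6 (Zane) at depth 0.
Iteration 1: rows with boss_id in {6} -> Pam (id 8, depth 1), Judy (id 10, depth 1), Bob (id 11, depth 1).
Iteration 2: rows with boss_id in {8,10,11} -> Liam (id 13, depth 2), Heidi (id 14, depth 2).
Iteration 3: no rows with boss_id in {13,14}; recursion stops.
Total rows emitted: 6.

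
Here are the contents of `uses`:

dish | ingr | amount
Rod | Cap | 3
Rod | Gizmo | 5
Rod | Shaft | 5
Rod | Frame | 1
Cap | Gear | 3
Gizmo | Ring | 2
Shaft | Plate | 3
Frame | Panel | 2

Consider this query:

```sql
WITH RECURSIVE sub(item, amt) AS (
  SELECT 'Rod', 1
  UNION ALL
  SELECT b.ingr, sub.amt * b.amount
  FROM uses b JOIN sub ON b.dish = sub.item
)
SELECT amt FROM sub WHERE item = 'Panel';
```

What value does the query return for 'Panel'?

Base: (Rod, amt=1).
Iteration 1: components of {Rod} -> Cap = 1*3 = 3, Frame = 1*1 = 1, Gizmo = 1*5 = 5, Shaft = 1*5 = 5.
Iteration 2: components of {Cap,Frame,Gizmo,Shaft} -> Gear = 3*3 = 9, Panel = 1*2 = 2, Plate = 5*3 = 15, Ring = 5*2 = 10.
Iteration 3: no further components; recursion stops.

2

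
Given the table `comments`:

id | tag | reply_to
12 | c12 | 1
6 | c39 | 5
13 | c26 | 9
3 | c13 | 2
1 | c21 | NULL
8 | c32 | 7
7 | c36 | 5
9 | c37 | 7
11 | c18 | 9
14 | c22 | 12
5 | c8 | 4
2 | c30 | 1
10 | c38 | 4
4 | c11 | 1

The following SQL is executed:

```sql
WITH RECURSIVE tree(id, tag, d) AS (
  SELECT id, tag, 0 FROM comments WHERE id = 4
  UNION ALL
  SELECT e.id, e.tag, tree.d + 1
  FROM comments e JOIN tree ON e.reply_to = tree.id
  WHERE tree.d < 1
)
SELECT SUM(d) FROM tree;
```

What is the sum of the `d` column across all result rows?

2

Base: id=4 (c11) at d 0.
Iteration 1: rows with reply_to in {4} -> c8 (id 5, d 1), c38 (id 10, d 1).
Iteration 2: d < 1 fails for all current rows; recursion stops.
SUM(d) = 0 + 1 + 1 = 2.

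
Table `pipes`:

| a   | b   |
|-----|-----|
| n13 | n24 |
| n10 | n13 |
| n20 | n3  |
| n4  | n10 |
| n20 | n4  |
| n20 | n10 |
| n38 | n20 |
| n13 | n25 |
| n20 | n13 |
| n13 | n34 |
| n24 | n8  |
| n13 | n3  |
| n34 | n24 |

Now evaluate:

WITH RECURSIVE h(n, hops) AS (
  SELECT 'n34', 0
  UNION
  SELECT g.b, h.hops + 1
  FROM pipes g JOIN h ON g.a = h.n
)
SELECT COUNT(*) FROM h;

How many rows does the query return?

Base: (n34, hops=0).
Iteration 1: edges from {n34} -> (n24, hops=1).
Iteration 2: edges from {n24} -> (n8, hops=2).
Iteration 3: no outgoing edges from {n8}; recursion stops.
Total rows emitted: 3.

3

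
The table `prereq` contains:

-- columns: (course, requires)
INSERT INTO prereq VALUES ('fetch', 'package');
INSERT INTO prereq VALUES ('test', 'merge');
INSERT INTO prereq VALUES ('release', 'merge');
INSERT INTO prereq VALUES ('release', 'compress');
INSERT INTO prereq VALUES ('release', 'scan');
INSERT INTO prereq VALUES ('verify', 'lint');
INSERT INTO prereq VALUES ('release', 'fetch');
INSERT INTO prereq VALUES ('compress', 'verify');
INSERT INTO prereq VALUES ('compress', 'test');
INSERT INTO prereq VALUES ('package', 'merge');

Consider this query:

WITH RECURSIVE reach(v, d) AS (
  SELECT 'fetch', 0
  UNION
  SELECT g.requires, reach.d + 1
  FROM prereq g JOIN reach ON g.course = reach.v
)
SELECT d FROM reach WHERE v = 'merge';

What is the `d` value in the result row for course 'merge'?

Base: (fetch, d=0).
Iteration 1: edges from {fetch} -> (package, d=1).
Iteration 2: edges from {package} -> (merge, d=2).
Iteration 3: no outgoing edges from {merge}; recursion stops.

2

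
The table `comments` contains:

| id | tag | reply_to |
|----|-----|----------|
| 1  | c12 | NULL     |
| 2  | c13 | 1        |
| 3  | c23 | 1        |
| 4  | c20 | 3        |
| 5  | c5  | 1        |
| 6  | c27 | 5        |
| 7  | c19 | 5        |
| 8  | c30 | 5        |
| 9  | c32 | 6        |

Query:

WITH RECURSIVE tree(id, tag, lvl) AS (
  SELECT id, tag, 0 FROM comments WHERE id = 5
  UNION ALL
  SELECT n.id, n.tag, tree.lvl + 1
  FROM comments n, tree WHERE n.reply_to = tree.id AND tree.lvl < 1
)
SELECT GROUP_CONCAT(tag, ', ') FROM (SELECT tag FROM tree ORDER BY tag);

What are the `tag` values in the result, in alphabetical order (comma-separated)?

Base: id=5 (c5) at lvl 0.
Iteration 1: rows with reply_to in {5} -> c27 (id 6, lvl 1), c19 (id 7, lvl 1), c30 (id 8, lvl 1).
Iteration 2: lvl < 1 fails for all current rows; recursion stops.

c19, c27, c30, c5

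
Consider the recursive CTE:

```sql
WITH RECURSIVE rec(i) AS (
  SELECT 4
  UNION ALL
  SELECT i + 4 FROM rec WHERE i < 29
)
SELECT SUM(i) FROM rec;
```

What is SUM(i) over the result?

144

Base: i=4.
Iteration 1: 4 < 29 holds -> i = 4 + 4 = 8.
Iteration 2: 8 < 29 holds -> i = 8 + 4 = 12.
Iteration 3: 12 < 29 holds -> i = 12 + 4 = 16.
Iteration 4: 16 < 29 holds -> i = 16 + 4 = 20.
Iteration 5: 20 < 29 holds -> i = 20 + 4 = 24.
Iteration 6: 24 < 29 holds -> i = 24 + 4 = 28.
Iteration 7: 28 < 29 holds -> i = 28 + 4 = 32.
Iteration 8: 32 < 29 fails; recursion stops.
SUM(i) = 4 + 8 + 12 + 16 + 20 + 24 + 28 + 32 = 144.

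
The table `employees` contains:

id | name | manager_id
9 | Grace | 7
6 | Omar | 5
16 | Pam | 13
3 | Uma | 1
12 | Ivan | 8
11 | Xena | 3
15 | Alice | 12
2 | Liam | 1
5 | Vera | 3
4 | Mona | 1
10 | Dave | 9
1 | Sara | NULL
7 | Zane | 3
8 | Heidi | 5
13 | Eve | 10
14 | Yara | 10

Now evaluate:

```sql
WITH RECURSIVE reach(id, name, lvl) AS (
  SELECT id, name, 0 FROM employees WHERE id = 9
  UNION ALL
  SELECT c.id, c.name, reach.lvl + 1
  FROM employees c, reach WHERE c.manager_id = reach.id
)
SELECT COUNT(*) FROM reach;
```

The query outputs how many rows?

5

Base: id=9 (Grace) at lvl 0.
Iteration 1: rows with manager_id in {9} -> Dave (id 10, lvl 1).
Iteration 2: rows with manager_id in {10} -> Eve (id 13, lvl 2), Yara (id 14, lvl 2).
Iteration 3: rows with manager_id in {13,14} -> Pam (id 16, lvl 3).
Iteration 4: no rows with manager_id in {16}; recursion stops.
Total rows emitted: 5.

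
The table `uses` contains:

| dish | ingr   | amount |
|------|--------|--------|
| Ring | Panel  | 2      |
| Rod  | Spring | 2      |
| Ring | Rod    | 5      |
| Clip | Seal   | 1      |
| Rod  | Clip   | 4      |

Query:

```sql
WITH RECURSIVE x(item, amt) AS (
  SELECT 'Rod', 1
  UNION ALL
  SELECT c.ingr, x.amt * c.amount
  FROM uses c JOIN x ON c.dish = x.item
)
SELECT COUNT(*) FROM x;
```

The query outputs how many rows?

Base: (Rod, amt=1).
Iteration 1: components of {Rod} -> Clip = 1*4 = 4, Spring = 1*2 = 2.
Iteration 2: components of {Clip,Spring} -> Seal = 4*1 = 4.
Iteration 3: no further components; recursion stops.
Total rows emitted: 4.

4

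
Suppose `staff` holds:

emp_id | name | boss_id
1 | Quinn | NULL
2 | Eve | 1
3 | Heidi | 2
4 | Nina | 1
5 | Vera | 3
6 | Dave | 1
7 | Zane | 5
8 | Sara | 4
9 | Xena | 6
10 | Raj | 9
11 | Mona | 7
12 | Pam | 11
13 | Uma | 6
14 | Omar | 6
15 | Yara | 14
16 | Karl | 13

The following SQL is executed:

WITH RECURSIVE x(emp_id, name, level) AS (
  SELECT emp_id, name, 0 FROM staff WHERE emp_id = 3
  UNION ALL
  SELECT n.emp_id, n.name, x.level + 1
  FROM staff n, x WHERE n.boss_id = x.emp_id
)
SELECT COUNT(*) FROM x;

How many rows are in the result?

Base: emp_id=3 (Heidi) at level 0.
Iteration 1: rows with boss_id in {3} -> Vera (id 5, level 1).
Iteration 2: rows with boss_id in {5} -> Zane (id 7, level 2).
Iteration 3: rows with boss_id in {7} -> Mona (id 11, level 3).
Iteration 4: rows with boss_id in {11} -> Pam (id 12, level 4).
Iteration 5: no rows with boss_id in {12}; recursion stops.
Total rows emitted: 5.

5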